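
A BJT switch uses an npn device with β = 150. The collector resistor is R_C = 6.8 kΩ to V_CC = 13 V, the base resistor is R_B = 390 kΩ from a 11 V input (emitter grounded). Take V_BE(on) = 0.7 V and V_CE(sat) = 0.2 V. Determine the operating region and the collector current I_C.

saturation; I_C ≈ 1.9 mA

Assume active: I_B = (11 − 0.7)/390 = 0.0264 mA, giving I_C = β·I_B = 3.96 mA.
But then V_CE = 13 − 3.96×6.8 = -13.9 V < V_CE(sat) = 0.2 V — impossible in the active region.
So the transistor is saturated. With V_CE = 0.2 V, I_C = (V_CC − 0.2)/R_C = 12.8/6.8 = 1.88 mA.
Check: β·I_B = 3.96 mA > I_C = 1.88 mA, confirming saturation.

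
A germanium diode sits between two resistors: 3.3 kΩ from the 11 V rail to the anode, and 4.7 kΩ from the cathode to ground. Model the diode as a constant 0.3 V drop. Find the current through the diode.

The two resistors are in series with the diode, so KVL gives 11 = I·3.3 + 0.3 + I·4.7.
I = (11 − 0.3) / (3.3 + 4.7) kΩ = 10.7 / 8 = 1.34 mA.

I ≈ 1.3 mA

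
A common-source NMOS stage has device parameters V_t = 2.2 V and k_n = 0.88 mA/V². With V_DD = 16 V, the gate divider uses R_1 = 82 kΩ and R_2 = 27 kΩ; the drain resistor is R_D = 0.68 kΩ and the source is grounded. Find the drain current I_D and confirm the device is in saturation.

V_G = V_DD·R_2/(R_1+R_2) = 16×27/109 = 3.96 V. With the source grounded, V_GS = V_G = 3.96 V.
Assume saturation: I_D = (k_n/2)(V_GS − V_t)² = (0.88/2)×(3.96 − 2.2)² = 0.44×1.76² = 1.37 mA.
V_DS = V_DD − I_D·R_D = 16 − 1.37×0.68 = 15.1 V.
Saturation requires V_DS ≥ V_GS − V_t = 1.76 V; 15.1 ≥ 1.76 ✓.

I_D ≈ 1.4 mA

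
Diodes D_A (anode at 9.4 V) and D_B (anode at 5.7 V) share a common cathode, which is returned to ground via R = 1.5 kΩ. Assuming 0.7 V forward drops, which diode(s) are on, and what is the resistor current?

Only D_A conducts; I_R ≈ 5.8 mA

Assume both conduct. Then node N would need to be at both 9.4−0.7 = 8.7 V and 5.7−0.7 = 5 V, which is impossible.
Assume only D_A conducts: V_N = 9.4 − 0.7 = 8.7 V, so I_R = 8.7/1.5 = 5.8 mA.
Check D_B: its anode-to-cathode voltage is 5.7 − 8.7 = -3 V < 0.7 V, so it is off. The assumption is consistent.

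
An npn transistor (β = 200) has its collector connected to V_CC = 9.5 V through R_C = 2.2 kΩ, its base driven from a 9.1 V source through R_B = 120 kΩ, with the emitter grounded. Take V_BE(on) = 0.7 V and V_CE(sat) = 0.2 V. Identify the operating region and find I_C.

Assume active: I_B = (9.1 − 0.7)/120 = 0.07 mA, giving I_C = β·I_B = 14 mA.
But then V_CE = 9.5 − 14×2.2 = -21.3 V < V_CE(sat) = 0.2 V — impossible in the active region.
So the transistor is saturated. With V_CE = 0.2 V, I_C = (V_CC − 0.2)/R_C = 9.3/2.2 = 4.23 mA.
Check: β·I_B = 14 mA > I_C = 4.23 mA, confirming saturation.

saturation; I_C ≈ 4.2 mA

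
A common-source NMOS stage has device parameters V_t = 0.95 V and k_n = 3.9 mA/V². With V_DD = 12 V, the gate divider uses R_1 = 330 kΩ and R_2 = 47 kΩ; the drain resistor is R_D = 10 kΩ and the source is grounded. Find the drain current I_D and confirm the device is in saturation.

V_G = V_DD·R_2/(R_1+R_2) = 12×47/377 = 1.5 V. With the source grounded, V_GS = V_G = 1.5 V.
Assume saturation: I_D = (k_n/2)(V_GS − V_t)² = (3.9/2)×(1.5 − 0.95)² = 1.95×0.546² = 0.581 mA.
V_DS = V_DD − I_D·R_D = 12 − 0.581×10 = 6.19 V.
Saturation requires V_DS ≥ V_GS − V_t = 0.546 V; 6.19 ≥ 0.546 ✓.

I_D ≈ 0.58 mA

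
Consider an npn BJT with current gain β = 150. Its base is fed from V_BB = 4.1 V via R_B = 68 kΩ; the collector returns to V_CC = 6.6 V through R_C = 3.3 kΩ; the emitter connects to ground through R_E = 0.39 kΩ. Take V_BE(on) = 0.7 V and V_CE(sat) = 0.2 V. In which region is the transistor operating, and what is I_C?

Assume active: I_B = (4.1 − 0.7)/(68 + 151×0.39) = 0.0268 mA, I_C = β·I_B = 4.02 mA.
Then V_CE = 6.6 − 4.02×3.3 − 4.05×0.39 = -8.24 V < 0.2 V — the active assumption fails.
Re-solve with V_CE = 0.2 V. KCL at the emitter: V_E/R_E = (V_BB−0.7−V_E)/R_B + (V_CC−0.2−V_E)/R_C, giving V_E = 0.69 V.
I_C = (V_CC − 0.2 − V_E)/R_C = (6.4 − 0.69)/3.3 = 1.73 mA.
Check: I_B = (3.4 − 0.69)/68 = 0.0398 mA, and β·I_B = 5.98 mA > I_C, confirming saturation.

saturation; I_C ≈ 1.7 mA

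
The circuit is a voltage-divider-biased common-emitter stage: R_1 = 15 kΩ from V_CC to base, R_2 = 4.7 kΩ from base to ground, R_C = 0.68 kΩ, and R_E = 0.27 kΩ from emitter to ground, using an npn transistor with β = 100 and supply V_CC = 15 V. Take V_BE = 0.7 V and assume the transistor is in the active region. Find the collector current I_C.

Thevenize the base divider: V_Th = V_CC·R_2/(R_1+R_2) = 15×4.7/19.7 = 3.58 V, R_Th = R_1‖R_2 = 3.58 kΩ.
Base-emitter loop: V_Th = I_B·R_Th + V_BE + (β+1)I_B·R_E, so I_B = (3.58 − 0.7) / (3.58 + 101×0.27) = 0.0933 mA.
I_C = β·I_B = 100×0.0933 = 9.33 mA, and I_E = (β+1)I_B = 9.42 mA.
V_CE = V_CC − I_C·R_C − I_E·R_E = 15 − 9.33×0.68 − 9.42×0.27 = 6.11 V.
V_CE = 6.11 V > 0.2 V confirms active-region operation.

I_C ≈ 9.3 mA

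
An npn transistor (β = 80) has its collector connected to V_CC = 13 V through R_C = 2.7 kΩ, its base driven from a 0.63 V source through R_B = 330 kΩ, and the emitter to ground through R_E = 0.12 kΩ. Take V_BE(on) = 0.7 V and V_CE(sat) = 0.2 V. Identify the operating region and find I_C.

cutoff; I_C ≈ 0

V_BB = 0.63 V ≤ V_BE(on) = 0.7 V, so the base-emitter junction is not forward biased.
The transistor is in cutoff: I_B = I_C = 0.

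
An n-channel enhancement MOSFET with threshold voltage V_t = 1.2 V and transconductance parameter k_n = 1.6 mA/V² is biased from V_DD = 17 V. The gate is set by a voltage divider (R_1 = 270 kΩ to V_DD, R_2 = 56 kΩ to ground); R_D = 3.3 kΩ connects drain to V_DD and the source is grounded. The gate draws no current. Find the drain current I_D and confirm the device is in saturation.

V_G = V_DD·R_2/(R_1+R_2) = 17×56/326 = 2.92 V. With the source grounded, V_GS = V_G = 2.92 V.
Assume saturation: I_D = (k_n/2)(V_GS − V_t)² = (1.6/2)×(2.92 − 1.2)² = 0.8×1.72² = 2.37 mA.
V_DS = V_DD − I_D·R_D = 17 − 2.37×3.3 = 9.19 V.
Saturation requires V_DS ≥ V_GS − V_t = 1.72 V; 9.19 ≥ 1.72 ✓.

I_D ≈ 2.4 mA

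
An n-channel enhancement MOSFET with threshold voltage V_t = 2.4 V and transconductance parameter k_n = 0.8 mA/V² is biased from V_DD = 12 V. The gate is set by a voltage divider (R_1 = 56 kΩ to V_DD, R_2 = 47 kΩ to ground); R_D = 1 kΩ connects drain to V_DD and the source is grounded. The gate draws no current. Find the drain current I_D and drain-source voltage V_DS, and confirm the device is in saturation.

I_D ≈ 3.8 mA, V_DS ≈ 8.2 V

V_G = V_DD·R_2/(R_1+R_2) = 12×47/103 = 5.48 V. With the source grounded, V_GS = V_G = 5.48 V.
Assume saturation: I_D = (k_n/2)(V_GS − V_t)² = (0.8/2)×(5.48 − 2.4)² = 0.4×3.08² = 3.78 mA.
V_DS = V_DD − I_D·R_D = 12 − 3.78×1 = 8.22 V.
Saturation requires V_DS ≥ V_GS − V_t = 3.08 V; 8.22 ≥ 3.08 ✓.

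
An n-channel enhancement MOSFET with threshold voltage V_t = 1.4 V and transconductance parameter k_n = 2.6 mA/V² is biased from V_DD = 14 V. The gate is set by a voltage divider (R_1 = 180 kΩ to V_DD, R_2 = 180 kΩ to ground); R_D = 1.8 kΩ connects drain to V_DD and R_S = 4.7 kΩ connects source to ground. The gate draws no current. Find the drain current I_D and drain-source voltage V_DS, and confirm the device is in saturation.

I_D ≈ 1 mA, V_DS ≈ 7.5 V

V_G = V_DD·R_2/(R_1+R_2) = 14×180/360 = 7 V.
Assume saturation: I_D = (k_n/2)(V_GS − V_t)² with V_GS = V_G − I_D·R_S = 7 − 4.7·I_D.
Substituting gives 28.7·I_D² − 69.4·I_D + 40.8 = 0, with roots I_D = 1 or 1.41 mA.
The root I_D = 1.41 mA gives V_GS = 0.357 V ≤ V_t, so take I_D = 1 mA.
Then V_GS = 2.28 V and V_DS = V_DD − I_D(R_D+R_S) = 14 − 1×6.5 = 7.47 V.
Saturation requires V_DS ≥ V_GS − V_t = 0.879 V; 7.47 ≥ 0.879 ✓.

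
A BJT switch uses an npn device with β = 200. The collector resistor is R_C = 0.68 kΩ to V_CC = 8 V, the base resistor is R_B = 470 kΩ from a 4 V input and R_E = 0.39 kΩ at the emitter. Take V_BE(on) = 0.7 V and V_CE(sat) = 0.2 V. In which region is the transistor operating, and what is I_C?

Assume active. Base-emitter loop: I_B = (V_BB − V_BE)/(R_B + (β+1)R_E) = (4 − 0.7)/(470 + 201×0.39) = 0.00602 mA.
I_C = β·I_B = 200×0.00602 = 1.2 mA.
V_CE = V_CC − I_C·R_C − I_E·R_E = 8 − 1.2×0.68 − 1.21×0.39 = 6.71 V > V_CE(sat), so the active-region assumption holds.

active; I_C ≈ 1.2 mA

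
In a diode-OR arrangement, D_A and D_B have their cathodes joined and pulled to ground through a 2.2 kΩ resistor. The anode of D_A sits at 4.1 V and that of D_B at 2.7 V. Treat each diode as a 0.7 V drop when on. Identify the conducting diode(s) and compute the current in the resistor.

Assume both conduct. Then node N would need to be at both 4.1−0.7 = 3.4 V and 2.7−0.7 = 2 V, which is impossible.
Assume only D_A conducts: V_N = 4.1 − 0.7 = 3.4 V, so I_R = 3.4/2.2 = 1.55 mA.
Check D_B: its anode-to-cathode voltage is 2.7 − 3.4 = -0.7 V < 0.7 V, so it is off. The assumption is consistent.

Only D_A conducts; I_R ≈ 1.5 mA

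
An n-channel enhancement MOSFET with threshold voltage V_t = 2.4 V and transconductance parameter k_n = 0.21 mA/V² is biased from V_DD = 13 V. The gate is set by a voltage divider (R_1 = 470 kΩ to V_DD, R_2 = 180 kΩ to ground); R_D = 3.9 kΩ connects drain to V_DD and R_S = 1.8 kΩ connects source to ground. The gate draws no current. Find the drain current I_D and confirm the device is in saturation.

I_D ≈ 0.11 mA

V_G = V_DD·R_2/(R_1+R_2) = 13×180/650 = 3.6 V.
Assume saturation: I_D = (k_n/2)(V_GS − V_t)² with V_GS = V_G − I_D·R_S = 3.6 − 1.8·I_D.
Substituting gives 0.34·I_D² − 1.45·I_D + 0.151 = 0, with roots I_D = 0.107 or 4.17 mA.
The root I_D = 4.17 mA gives V_GS = -3.9 V ≤ V_t, so take I_D = 0.107 mA.
Then V_GS = 3.41 V and V_DS = V_DD − I_D(R_D+R_S) = 13 − 0.107×5.7 = 12.4 V.
Saturation requires V_DS ≥ V_GS − V_t = 1.01 V; 12.4 ≥ 1.01 ✓.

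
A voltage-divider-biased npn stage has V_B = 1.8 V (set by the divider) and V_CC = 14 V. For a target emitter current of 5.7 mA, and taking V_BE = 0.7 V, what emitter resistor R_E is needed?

R_E ≈ 0.19 kΩ

V_E = V_B − V_BE = 1.8 − 0.7 = 1.1 V.
R_E = V_E / I_E = 1.1 / 5.7 = 0.193 kΩ.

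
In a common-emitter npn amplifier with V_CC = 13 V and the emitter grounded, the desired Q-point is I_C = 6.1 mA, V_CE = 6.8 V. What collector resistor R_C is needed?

Collector loop: V_CC = I_C·R_C + V_CE.
R_C = (V_CC − V_CE)/I_C = (13 − 6.8)/6.1 = 1.02 kΩ.

R_C ≈ 1 kΩ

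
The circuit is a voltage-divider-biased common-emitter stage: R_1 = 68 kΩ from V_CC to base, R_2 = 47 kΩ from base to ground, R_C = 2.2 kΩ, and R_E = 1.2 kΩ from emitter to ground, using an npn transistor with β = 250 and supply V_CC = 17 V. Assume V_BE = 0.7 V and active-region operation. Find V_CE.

V_CE ≈ 0.83 V

Thevenize the base divider: V_Th = V_CC·R_2/(R_1+R_2) = 17×47/115 = 6.95 V, R_Th = R_1‖R_2 = 27.8 kΩ.
Base-emitter loop: V_Th = I_B·R_Th + V_BE + (β+1)I_B·R_E, so I_B = (6.95 − 0.7) / (27.8 + 251×1.2) = 0.019 mA.
I_C = β·I_B = 250×0.019 = 4.75 mA, and I_E = (β+1)I_B = 4.77 mA.
V_CE = V_CC − I_C·R_C − I_E·R_E = 17 − 4.75×2.2 − 4.77×1.2 = 0.835 V.
V_CE = 0.835 V > 0.2 V confirms active-region operation.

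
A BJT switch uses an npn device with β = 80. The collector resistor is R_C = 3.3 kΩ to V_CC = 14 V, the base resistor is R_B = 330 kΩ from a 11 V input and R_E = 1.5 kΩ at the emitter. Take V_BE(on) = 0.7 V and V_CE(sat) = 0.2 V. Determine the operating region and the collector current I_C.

Assume active. Base-emitter loop: I_B = (V_BB − V_BE)/(R_B + (β+1)R_E) = (11 − 0.7)/(330 + 81×1.5) = 0.0228 mA.
I_C = β·I_B = 80×0.0228 = 1.83 mA.
V_CE = V_CC − I_C·R_C − I_E·R_E = 14 − 1.83×3.3 − 1.85×1.5 = 5.21 V > V_CE(sat), so the active-region assumption holds.

active; I_C ≈ 1.8 mA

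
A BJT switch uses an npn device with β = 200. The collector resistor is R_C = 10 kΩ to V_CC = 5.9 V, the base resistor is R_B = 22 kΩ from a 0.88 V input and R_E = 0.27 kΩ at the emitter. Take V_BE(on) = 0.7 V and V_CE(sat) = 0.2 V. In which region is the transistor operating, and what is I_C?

Assume active. Base-emitter loop: I_B = (V_BB − V_BE)/(R_B + (β+1)R_E) = (0.88 − 0.7)/(22 + 201×0.27) = 0.00236 mA.
I_C = β·I_B = 200×0.00236 = 0.472 mA.
V_CE = V_CC − I_C·R_C − I_E·R_E = 5.9 − 0.472×10 − 0.474×0.27 = 1.05 V > V_CE(sat), so the active-region assumption holds.

active; I_C ≈ 0.47 mA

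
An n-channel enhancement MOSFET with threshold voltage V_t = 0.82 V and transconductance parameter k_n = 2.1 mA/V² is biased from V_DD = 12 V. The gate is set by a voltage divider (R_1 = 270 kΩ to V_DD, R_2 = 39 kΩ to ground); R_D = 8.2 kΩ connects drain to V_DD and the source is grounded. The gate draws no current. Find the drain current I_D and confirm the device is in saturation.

I_D ≈ 0.51 mA

V_G = V_DD·R_2/(R_1+R_2) = 12×39/309 = 1.51 V. With the source grounded, V_GS = V_G = 1.51 V.
Assume saturation: I_D = (k_n/2)(V_GS − V_t)² = (2.1/2)×(1.51 − 0.82)² = 1.05×0.695² = 0.507 mA.
V_DS = V_DD − I_D·R_D = 12 − 0.507×8.2 = 7.85 V.
Saturation requires V_DS ≥ V_GS − V_t = 0.695 V; 7.85 ≥ 0.695 ✓.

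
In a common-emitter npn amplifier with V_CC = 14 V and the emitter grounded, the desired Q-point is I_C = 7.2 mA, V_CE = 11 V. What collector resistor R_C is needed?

R_C ≈ 0.42 kΩ

Collector loop: V_CC = I_C·R_C + V_CE.
R_C = (V_CC − V_CE)/I_C = (14 − 11)/7.2 = 0.417 kΩ.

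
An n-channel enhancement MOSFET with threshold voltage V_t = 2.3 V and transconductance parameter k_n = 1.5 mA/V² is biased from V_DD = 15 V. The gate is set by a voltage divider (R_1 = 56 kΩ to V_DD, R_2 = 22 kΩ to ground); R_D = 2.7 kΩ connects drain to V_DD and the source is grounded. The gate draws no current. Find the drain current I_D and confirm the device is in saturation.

V_G = V_DD·R_2/(R_1+R_2) = 15×22/78 = 4.23 V. With the source grounded, V_GS = V_G = 4.23 V.
Assume saturation: I_D = (k_n/2)(V_GS − V_t)² = (1.5/2)×(4.23 − 2.3)² = 0.75×1.93² = 2.8 mA.
V_DS = V_DD − I_D·R_D = 15 − 2.8×2.7 = 7.45 V.
Saturation requires V_DS ≥ V_GS − V_t = 1.93 V; 7.45 ≥ 1.93 ✓.

I_D ≈ 2.8 mA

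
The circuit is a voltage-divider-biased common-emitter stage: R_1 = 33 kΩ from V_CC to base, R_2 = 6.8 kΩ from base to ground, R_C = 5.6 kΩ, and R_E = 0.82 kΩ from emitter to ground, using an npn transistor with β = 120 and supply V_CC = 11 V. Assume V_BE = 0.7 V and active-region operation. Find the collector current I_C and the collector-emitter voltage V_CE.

I_C ≈ 1.3 mA, V_CE ≈ 2.3 V

Thevenize the base divider: V_Th = V_CC·R_2/(R_1+R_2) = 11×6.8/39.8 = 1.88 V, R_Th = R_1‖R_2 = 5.64 kΩ.
Base-emitter loop: V_Th = I_B·R_Th + V_BE + (β+1)I_B·R_E, so I_B = (1.88 − 0.7) / (5.64 + 121×0.82) = 0.0112 mA.
I_C = β·I_B = 120×0.0112 = 1.35 mA, and I_E = (β+1)I_B = 1.36 mA.
V_CE = V_CC − I_C·R_C − I_E·R_E = 11 − 1.35×5.6 − 1.36×0.82 = 2.33 V.
V_CE = 2.33 V > 0.2 V confirms active-region operation.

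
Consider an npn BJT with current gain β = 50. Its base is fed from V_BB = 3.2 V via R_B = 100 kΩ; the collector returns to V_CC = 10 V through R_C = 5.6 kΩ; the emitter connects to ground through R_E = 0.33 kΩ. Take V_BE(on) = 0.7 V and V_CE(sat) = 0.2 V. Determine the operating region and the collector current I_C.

active; I_C ≈ 1.1 mA

Assume active. Base-emitter loop: I_B = (V_BB − V_BE)/(R_B + (β+1)R_E) = (3.2 − 0.7)/(100 + 51×0.33) = 0.0214 mA.
I_C = β·I_B = 50×0.0214 = 1.07 mA.
V_CE = V_CC − I_C·R_C − I_E·R_E = 10 − 1.07×5.6 − 1.09×0.33 = 3.65 V > V_CE(sat), so the active-region assumption holds.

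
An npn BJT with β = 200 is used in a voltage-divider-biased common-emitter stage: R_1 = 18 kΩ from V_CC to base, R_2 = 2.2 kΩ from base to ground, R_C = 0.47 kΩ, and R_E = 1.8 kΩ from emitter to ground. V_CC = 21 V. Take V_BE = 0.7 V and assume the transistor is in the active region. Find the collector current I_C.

I_C ≈ 0.87 mA

Thevenize the base divider: V_Th = V_CC·R_2/(R_1+R_2) = 21×2.2/20.2 = 2.29 V, R_Th = R_1‖R_2 = 1.96 kΩ.
Base-emitter loop: V_Th = I_B·R_Th + V_BE + (β+1)I_B·R_E, so I_B = (2.29 − 0.7) / (1.96 + 201×1.8) = 0.00436 mA.
I_C = β·I_B = 200×0.00436 = 0.873 mA, and I_E = (β+1)I_B = 0.877 mA.
V_CE = V_CC − I_C·R_C − I_E·R_E = 21 − 0.873×0.47 − 0.877×1.8 = 19 V.
V_CE = 19 V > 0.2 V confirms active-region operation.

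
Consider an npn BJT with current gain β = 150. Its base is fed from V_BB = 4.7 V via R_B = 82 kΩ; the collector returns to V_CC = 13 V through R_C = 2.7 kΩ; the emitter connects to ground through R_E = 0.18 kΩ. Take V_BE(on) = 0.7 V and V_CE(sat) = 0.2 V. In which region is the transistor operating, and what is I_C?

saturation; I_C ≈ 4.4 mA

Assume active: I_B = (4.7 − 0.7)/(82 + 151×0.18) = 0.0366 mA, I_C = β·I_B = 5.5 mA.
Then V_CE = 13 − 5.5×2.7 − 5.53×0.18 = -2.83 V < 0.2 V — the active assumption fails.
Re-solve with V_CE = 0.2 V. KCL at the emitter: V_E/R_E = (V_BB−0.7−V_E)/R_B + (V_CC−0.2−V_E)/R_C, giving V_E = 0.807 V.
I_C = (V_CC − 0.2 − V_E)/R_C = (12.8 − 0.807)/2.7 = 4.44 mA.
Check: I_B = (4 − 0.807)/82 = 0.0389 mA, and β·I_B = 5.84 mA > I_C, confirming saturation.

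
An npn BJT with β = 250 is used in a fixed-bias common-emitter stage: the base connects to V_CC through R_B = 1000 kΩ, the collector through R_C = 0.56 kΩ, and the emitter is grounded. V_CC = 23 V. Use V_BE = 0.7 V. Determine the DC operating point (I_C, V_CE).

I_C ≈ 5.6 mA, V_CE ≈ 20 V

Base loop: V_CC = I_B·R_B + V_BE, so I_B = (23 − 0.7)/1000 kΩ = 0.0223 mA.
In the active region I_C = β·I_B = 250 × 0.0223 = 5.58 mA.
Collector loop: V_CE = V_CC − I_C·R_C = 23 − 5.58×0.56 = 19.9 V.
Since V_CE = 19.9 V > V_CE(sat) ≈ 0.2 V, the transistor is in the active region as assumed.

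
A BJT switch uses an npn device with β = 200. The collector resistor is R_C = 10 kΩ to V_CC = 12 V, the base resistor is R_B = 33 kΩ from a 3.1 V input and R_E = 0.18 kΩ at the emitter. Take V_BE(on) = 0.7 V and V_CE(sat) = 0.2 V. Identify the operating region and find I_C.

saturation; I_C ≈ 1.2 mA

Assume active: I_B = (3.1 − 0.7)/(33 + 201×0.18) = 0.0347 mA, I_C = β·I_B = 6.94 mA.
Then V_CE = 12 − 6.94×10 − 6.97×0.18 = -58.6 V < 0.2 V — the active assumption fails.
Re-solve with V_CE = 0.2 V. KCL at the emitter: V_E/R_E = (V_BB−0.7−V_E)/R_B + (V_CC−0.2−V_E)/R_C, giving V_E = 0.22 V.
I_C = (V_CC − 0.2 − V_E)/R_C = (11.8 − 0.22)/10 = 1.16 mA.
Check: I_B = (2.4 − 0.22)/33 = 0.0661 mA, and β·I_B = 13.2 mA > I_C, confirming saturation.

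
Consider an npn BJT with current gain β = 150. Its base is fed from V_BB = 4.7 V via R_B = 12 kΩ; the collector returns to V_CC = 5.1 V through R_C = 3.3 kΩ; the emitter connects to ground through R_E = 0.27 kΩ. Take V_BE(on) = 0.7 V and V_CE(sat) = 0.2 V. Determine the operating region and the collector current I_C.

Assume active: I_B = (4.7 − 0.7)/(12 + 151×0.27) = 0.0758 mA, I_C = β·I_B = 11.4 mA.
Then V_CE = 5.1 − 11.4×3.3 − 11.4×0.27 = -35.5 V < 0.2 V — the active assumption fails.
Re-solve with V_CE = 0.2 V. KCL at the emitter: V_E/R_E = (V_BB−0.7−V_E)/R_B + (V_CC−0.2−V_E)/R_C, giving V_E = 0.445 V.
I_C = (V_CC − 0.2 − V_E)/R_C = (4.9 − 0.445)/3.3 = 1.35 mA.
Check: I_B = (4 − 0.445)/12 = 0.296 mA, and β·I_B = 44.4 mA > I_C, confirming saturation.

saturation; I_C ≈ 1.4 mA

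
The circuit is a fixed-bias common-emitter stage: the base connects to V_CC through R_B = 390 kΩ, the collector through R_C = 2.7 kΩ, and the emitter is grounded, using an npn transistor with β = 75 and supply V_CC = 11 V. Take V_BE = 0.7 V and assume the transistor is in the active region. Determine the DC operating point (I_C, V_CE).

Base loop: V_CC = I_B·R_B + V_BE, so I_B = (11 − 0.7)/390 kΩ = 0.0264 mA.
In the active region I_C = β·I_B = 75 × 0.0264 = 1.98 mA.
Collector loop: V_CE = V_CC − I_C·R_C = 11 − 1.98×2.7 = 5.65 V.
Since V_CE = 5.65 V > V_CE(sat) ≈ 0.2 V, the transistor is in the active region as assumed.

I_C ≈ 2 mA, V_CE ≈ 5.7 V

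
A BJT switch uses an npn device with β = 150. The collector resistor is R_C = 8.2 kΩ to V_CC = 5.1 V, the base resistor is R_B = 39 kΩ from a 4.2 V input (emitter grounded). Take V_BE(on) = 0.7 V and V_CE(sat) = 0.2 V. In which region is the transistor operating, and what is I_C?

Assume active: I_B = (4.2 − 0.7)/39 = 0.0897 mA, giving I_C = β·I_B = 13.5 mA.
But then V_CE = 5.1 − 13.5×8.2 = -105 V < V_CE(sat) = 0.2 V — impossible in the active region.
So the transistor is saturated. With V_CE = 0.2 V, I_C = (V_CC − 0.2)/R_C = 4.9/8.2 = 0.598 mA.
Check: β·I_B = 13.5 mA > I_C = 0.598 mA, confirming saturation.

saturation; I_C ≈ 0.6 mA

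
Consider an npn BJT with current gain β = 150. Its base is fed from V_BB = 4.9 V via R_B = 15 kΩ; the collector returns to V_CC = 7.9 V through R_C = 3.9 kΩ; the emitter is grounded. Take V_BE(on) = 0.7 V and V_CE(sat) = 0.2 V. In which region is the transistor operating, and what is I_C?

saturation; I_C ≈ 2 mA

Assume active: I_B = (4.9 − 0.7)/15 = 0.28 mA, giving I_C = β·I_B = 42 mA.
But then V_CE = 7.9 − 42×3.9 = -156 V < V_CE(sat) = 0.2 V — impossible in the active region.
So the transistor is saturated. With V_CE = 0.2 V, I_C = (V_CC − 0.2)/R_C = 7.7/3.9 = 1.97 mA.
Check: β·I_B = 42 mA > I_C = 1.97 mA, confirming saturation.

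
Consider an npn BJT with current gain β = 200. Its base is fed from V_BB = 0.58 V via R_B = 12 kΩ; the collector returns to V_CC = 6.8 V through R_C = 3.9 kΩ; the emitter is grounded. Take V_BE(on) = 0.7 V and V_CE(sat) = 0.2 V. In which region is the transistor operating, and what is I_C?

V_BB = 0.58 V ≤ V_BE(on) = 0.7 V, so the base-emitter junction is not forward biased.
The transistor is in cutoff: I_B = I_C = 0.

cutoff; I_C ≈ 0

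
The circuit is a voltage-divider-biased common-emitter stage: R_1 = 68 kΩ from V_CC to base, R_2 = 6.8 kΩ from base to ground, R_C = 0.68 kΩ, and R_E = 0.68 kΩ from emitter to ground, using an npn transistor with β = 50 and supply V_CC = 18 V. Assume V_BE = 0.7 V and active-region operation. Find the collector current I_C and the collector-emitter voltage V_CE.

I_C ≈ 1.1 mA, V_CE ≈ 16 V

Thevenize the base divider: V_Th = V_CC·R_2/(R_1+R_2) = 18×6.8/74.8 = 1.64 V, R_Th = R_1‖R_2 = 6.18 kΩ.
Base-emitter loop: V_Th = I_B·R_Th + V_BE + (β+1)I_B·R_E, so I_B = (1.64 − 0.7) / (6.18 + 51×0.68) = 0.0229 mA.
I_C = β·I_B = 50×0.0229 = 1.15 mA, and I_E = (β+1)I_B = 1.17 mA.
V_CE = V_CC − I_C·R_C − I_E·R_E = 18 − 1.15×0.68 − 1.17×0.68 = 16.4 V.
V_CE = 16.4 V > 0.2 V confirms active-region operation.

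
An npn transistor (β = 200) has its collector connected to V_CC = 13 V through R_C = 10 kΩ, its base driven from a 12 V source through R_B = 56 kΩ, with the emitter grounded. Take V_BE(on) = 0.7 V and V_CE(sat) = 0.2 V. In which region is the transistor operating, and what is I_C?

Assume active: I_B = (12 − 0.7)/56 = 0.202 mA, giving I_C = β·I_B = 40.4 mA.
But then V_CE = 13 − 40.4×10 = -391 V < V_CE(sat) = 0.2 V — impossible in the active region.
So the transistor is saturated. With V_CE = 0.2 V, I_C = (V_CC − 0.2)/R_C = 12.8/10 = 1.28 mA.
Check: β·I_B = 40.4 mA > I_C = 1.28 mA, confirming saturation.

saturation; I_C ≈ 1.3 mA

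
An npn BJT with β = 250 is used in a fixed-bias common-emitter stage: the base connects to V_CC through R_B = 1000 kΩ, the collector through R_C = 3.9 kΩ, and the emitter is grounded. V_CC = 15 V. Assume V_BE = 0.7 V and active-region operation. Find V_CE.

V_CE ≈ 1.1 V

Base loop: V_CC = I_B·R_B + V_BE, so I_B = (15 − 0.7)/1000 kΩ = 0.0143 mA.
In the active region I_C = β·I_B = 250 × 0.0143 = 3.58 mA.
Collector loop: V_CE = V_CC − I_C·R_C = 15 − 3.58×3.9 = 1.06 V.
Since V_CE = 1.06 V > V_CE(sat) ≈ 0.2 V, the transistor is in the active region as assumed.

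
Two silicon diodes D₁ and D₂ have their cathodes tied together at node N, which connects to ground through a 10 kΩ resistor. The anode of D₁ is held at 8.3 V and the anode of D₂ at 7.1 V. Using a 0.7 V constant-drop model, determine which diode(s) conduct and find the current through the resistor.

Assume both conduct. Then node N would need to be at both 8.3−0.7 = 7.6 V and 7.1−0.7 = 6.4 V, which is impossible.
Assume only D₁ conducts: V_N = 8.3 − 0.7 = 7.6 V, so I_R = 7.6/10 = 0.76 mA.
Check D₂: its anode-to-cathode voltage is 7.1 − 7.6 = -0.5 V < 0.7 V, so it is off. The assumption is consistent.

Only D₁ conducts; I_R ≈ 0.76 mA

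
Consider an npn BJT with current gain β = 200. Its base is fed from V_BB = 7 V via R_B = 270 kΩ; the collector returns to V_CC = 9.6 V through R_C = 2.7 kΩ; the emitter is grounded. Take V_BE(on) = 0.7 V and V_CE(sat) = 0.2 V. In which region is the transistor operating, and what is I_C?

saturation; I_C ≈ 3.5 mA

Assume active: I_B = (7 − 0.7)/270 = 0.0233 mA, giving I_C = β·I_B = 4.67 mA.
But then V_CE = 9.6 − 4.67×2.7 = -3 V < V_CE(sat) = 0.2 V — impossible in the active region.
So the transistor is saturated. With V_CE = 0.2 V, I_C = (V_CC − 0.2)/R_C = 9.4/2.7 = 3.48 mA.
Check: β·I_B = 4.67 mA > I_C = 3.48 mA, confirming saturation.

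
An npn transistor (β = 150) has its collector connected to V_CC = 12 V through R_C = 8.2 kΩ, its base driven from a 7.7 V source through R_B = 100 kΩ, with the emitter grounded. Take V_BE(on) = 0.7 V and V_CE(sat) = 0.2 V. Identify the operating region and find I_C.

saturation; I_C ≈ 1.4 mA

Assume active: I_B = (7.7 − 0.7)/100 = 0.07 mA, giving I_C = β·I_B = 10.5 mA.
But then V_CE = 12 − 10.5×8.2 = -74.1 V < V_CE(sat) = 0.2 V — impossible in the active region.
So the transistor is saturated. With V_CE = 0.2 V, I_C = (V_CC − 0.2)/R_C = 11.8/8.2 = 1.44 mA.
Check: β·I_B = 10.5 mA > I_C = 1.44 mA, confirming saturation.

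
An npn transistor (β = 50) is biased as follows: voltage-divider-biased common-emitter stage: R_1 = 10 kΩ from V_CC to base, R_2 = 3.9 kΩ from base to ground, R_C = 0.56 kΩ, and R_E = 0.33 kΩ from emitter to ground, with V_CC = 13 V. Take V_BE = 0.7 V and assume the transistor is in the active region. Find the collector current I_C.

Thevenize the base divider: V_Th = V_CC·R_2/(R_1+R_2) = 13×3.9/13.9 = 3.65 V, R_Th = R_1‖R_2 = 2.81 kΩ.
Base-emitter loop: V_Th = I_B·R_Th + V_BE + (β+1)I_B·R_E, so I_B = (3.65 − 0.7) / (2.81 + 51×0.33) = 0.15 mA.
I_C = β·I_B = 50×0.15 = 7.51 mA, and I_E = (β+1)I_B = 7.66 mA.
V_CE = V_CC − I_C·R_C − I_E·R_E = 13 − 7.51×0.56 − 7.66×0.33 = 6.27 V.
V_CE = 6.27 V > 0.2 V confirms active-region operation.

I_C ≈ 7.5 mA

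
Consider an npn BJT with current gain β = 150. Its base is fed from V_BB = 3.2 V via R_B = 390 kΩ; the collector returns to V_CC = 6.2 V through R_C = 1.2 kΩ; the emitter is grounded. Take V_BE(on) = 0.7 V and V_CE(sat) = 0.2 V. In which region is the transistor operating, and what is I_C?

active; I_C ≈ 0.96 mA

Assume active. Base-emitter loop: I_B = (V_BB − V_BE)/R_B = (3.2 − 0.7)/390 = 0.00641 mA.
I_C = β·I_B = 150×0.00641 = 0.962 mA.
V_CE = V_CC − I_C·R_C = 6.2 − 0.962×1.2 = 5.05 V > V_CE(sat), so the active-region assumption holds.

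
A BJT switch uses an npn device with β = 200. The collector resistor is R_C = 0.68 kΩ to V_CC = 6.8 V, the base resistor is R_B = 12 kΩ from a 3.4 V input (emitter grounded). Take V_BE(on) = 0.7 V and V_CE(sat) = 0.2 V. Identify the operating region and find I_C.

saturation; I_C ≈ 9.7 mA

Assume active: I_B = (3.4 − 0.7)/12 = 0.225 mA, giving I_C = β·I_B = 45 mA.
But then V_CE = 6.8 − 45×0.68 = -23.8 V < V_CE(sat) = 0.2 V — impossible in the active region.
So the transistor is saturated. With V_CE = 0.2 V, I_C = (V_CC − 0.2)/R_C = 6.6/0.68 = 9.71 mA.
Check: β·I_B = 45 mA > I_C = 9.71 mA, confirming saturation.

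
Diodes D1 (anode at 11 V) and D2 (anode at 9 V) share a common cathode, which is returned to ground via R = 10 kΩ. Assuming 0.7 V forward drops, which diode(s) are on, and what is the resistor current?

Only D1 conducts; I_R ≈ 1 mA

Assume both conduct. Then node N would need to be at both 11−0.7 = 10.3 V and 9−0.7 = 8.3 V, which is impossible.
Assume only D1 conducts: V_N = 11 − 0.7 = 10.3 V, so I_R = 10.3/10 = 1.03 mA.
Check D2: its anode-to-cathode voltage is 9 − 10.3 = -1.3 V < 0.7 V, so it is off. The assumption is consistent.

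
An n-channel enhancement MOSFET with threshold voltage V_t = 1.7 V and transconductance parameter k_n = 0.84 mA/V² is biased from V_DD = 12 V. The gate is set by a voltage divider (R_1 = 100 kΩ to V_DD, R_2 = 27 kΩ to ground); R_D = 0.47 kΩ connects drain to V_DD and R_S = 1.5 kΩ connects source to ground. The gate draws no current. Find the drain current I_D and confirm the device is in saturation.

I_D ≈ 0.16 mA

V_G = V_DD·R_2/(R_1+R_2) = 12×27/127 = 2.55 V.
Assume saturation: I_D = (k_n/2)(V_GS − V_t)² with V_GS = V_G − I_D·R_S = 2.55 − 1.5·I_D.
Substituting gives 0.945·I_D² − 2.07·I_D + 0.304 = 0, with roots I_D = 0.158 or 2.03 mA.
The root I_D = 2.03 mA gives V_GS = -0.501 V ≤ V_t, so take I_D = 0.158 mA.
Then V_GS = 2.31 V and V_DS = V_DD − I_D(R_D+R_S) = 12 − 0.158×1.97 = 11.7 V.
Saturation requires V_DS ≥ V_GS − V_t = 0.614 V; 11.7 ≥ 0.614 ✓.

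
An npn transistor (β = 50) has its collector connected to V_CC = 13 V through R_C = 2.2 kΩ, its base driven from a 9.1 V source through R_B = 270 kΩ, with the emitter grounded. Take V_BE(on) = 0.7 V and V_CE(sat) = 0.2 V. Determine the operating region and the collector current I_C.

active; I_C ≈ 1.6 mA

Assume active. Base-emitter loop: I_B = (V_BB − V_BE)/R_B = (9.1 − 0.7)/270 = 0.0311 mA.
I_C = β·I_B = 50×0.0311 = 1.56 mA.
V_CE = V_CC − I_C·R_C = 13 − 1.56×2.2 = 9.58 V > V_CE(sat), so the active-region assumption holds.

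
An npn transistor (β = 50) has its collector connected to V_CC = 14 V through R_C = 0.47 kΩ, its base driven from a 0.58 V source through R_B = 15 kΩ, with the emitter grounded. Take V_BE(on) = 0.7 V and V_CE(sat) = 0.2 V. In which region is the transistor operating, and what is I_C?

cutoff; I_C ≈ 0

V_BB = 0.58 V ≤ V_BE(on) = 0.7 V, so the base-emitter junction is not forward biased.
The transistor is in cutoff: I_B = I_C = 0.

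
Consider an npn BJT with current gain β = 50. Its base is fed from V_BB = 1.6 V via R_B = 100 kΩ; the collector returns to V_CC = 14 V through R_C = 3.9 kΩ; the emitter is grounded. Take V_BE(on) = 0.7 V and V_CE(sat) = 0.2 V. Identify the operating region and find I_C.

Assume active. Base-emitter loop: I_B = (V_BB − V_BE)/R_B = (1.6 − 0.7)/100 = 0.009 mA.
I_C = β·I_B = 50×0.009 = 0.45 mA.
V_CE = V_CC − I_C·R_C = 14 − 0.45×3.9 = 12.2 V > V_CE(sat), so the active-region assumption holds.

active; I_C ≈ 0.45 mA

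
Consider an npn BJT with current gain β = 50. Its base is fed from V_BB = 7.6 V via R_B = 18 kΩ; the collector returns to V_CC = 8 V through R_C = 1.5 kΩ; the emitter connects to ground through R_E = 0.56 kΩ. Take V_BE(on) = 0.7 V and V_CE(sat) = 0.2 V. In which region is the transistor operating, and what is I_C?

Assume active: I_B = (7.6 − 0.7)/(18 + 51×0.56) = 0.148 mA, I_C = β·I_B = 7.41 mA.
Then V_CE = 8 − 7.41×1.5 − 7.56×0.56 = -7.35 V < 0.2 V — the active assumption fails.
Re-solve with V_CE = 0.2 V. KCL at the emitter: V_E/R_E = (V_BB−0.7−V_E)/R_B + (V_CC−0.2−V_E)/R_C, giving V_E = 2.23 V.
I_C = (V_CC − 0.2 − V_E)/R_C = (7.8 − 2.23)/1.5 = 3.72 mA.
Check: I_B = (6.9 − 2.23)/18 = 0.26 mA, and β·I_B = 13 mA > I_C, confirming saturation.

saturation; I_C ≈ 3.7 mA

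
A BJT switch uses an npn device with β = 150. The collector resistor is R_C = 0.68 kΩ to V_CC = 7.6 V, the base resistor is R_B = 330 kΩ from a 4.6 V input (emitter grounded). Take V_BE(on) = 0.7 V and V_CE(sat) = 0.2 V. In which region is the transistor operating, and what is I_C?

active; I_C ≈ 1.8 mA

Assume active. Base-emitter loop: I_B = (V_BB − V_BE)/R_B = (4.6 − 0.7)/330 = 0.0118 mA.
I_C = β·I_B = 150×0.0118 = 1.77 mA.
V_CE = V_CC − I_C·R_C = 7.6 − 1.77×0.68 = 6.39 V > V_CE(sat), so the active-region assumption holds.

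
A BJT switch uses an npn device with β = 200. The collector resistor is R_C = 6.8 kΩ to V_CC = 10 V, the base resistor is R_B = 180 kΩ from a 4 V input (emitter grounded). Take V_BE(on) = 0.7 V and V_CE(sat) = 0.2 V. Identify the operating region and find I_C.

saturation; I_C ≈ 1.4 mA

Assume active: I_B = (4 − 0.7)/180 = 0.0183 mA, giving I_C = β·I_B = 3.67 mA.
But then V_CE = 10 − 3.67×6.8 = -14.9 V < V_CE(sat) = 0.2 V — impossible in the active region.
So the transistor is saturated. With V_CE = 0.2 V, I_C = (V_CC − 0.2)/R_C = 9.8/6.8 = 1.44 mA.
Check: β·I_B = 3.67 mA > I_C = 1.44 mA, confirming saturation.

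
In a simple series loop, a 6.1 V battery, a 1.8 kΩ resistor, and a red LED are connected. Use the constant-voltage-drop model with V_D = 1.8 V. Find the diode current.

I ≈ 2.4 mA

KVL around the loop: 6.1 = V_D + I·R = 1.8 + I × 1.8 kΩ.
So I = (6.1 − 1.8) / 1.8 kΩ = 4.3 / 1.8 = 2.39 mA.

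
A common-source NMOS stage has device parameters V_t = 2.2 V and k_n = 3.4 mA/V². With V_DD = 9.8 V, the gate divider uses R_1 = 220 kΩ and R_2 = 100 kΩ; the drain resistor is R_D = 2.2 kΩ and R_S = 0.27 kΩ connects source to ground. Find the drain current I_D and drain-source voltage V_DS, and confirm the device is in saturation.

V_G = V_DD·R_2/(R_1+R_2) = 9.8×100/320 = 3.06 V.
Assume saturation: I_D = (k_n/2)(V_GS − V_t)² with V_GS = V_G − I_D·R_S = 3.06 − 0.27·I_D.
Substituting gives 0.124·I_D² − 1.79·I_D + 1.26 = 0, with roots I_D = 0.744 or 13.7 mA.
The root I_D = 13.7 mA gives V_GS = -0.64 V ≤ V_t, so take I_D = 0.744 mA.
Then V_GS = 2.86 V and V_DS = V_DD − I_D(R_D+R_S) = 9.8 − 0.744×2.47 = 7.96 V.
Saturation requires V_DS ≥ V_GS − V_t = 0.662 V; 7.96 ≥ 0.662 ✓.

I_D ≈ 0.74 mA, V_DS ≈ 8 V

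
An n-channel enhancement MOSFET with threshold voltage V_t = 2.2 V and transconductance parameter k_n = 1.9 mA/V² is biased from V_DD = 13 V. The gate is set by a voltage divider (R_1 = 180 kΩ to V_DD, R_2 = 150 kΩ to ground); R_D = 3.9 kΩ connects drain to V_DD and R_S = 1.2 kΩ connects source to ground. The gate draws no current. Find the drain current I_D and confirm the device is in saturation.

V_G = V_DD·R_2/(R_1+R_2) = 13×150/330 = 5.91 V.
Assume saturation: I_D = (k_n/2)(V_GS − V_t)² with V_GS = V_G − I_D·R_S = 5.91 − 1.2·I_D.
Substituting gives 1.37·I_D² − 9.46·I_D + 13.1 = 0, with roots I_D = 1.91 or 5 mA.
The root I_D = 5 mA gives V_GS = -0.0949 V ≤ V_t, so take I_D = 1.91 mA.
Then V_GS = 3.62 V and V_DS = V_DD − I_D(R_D+R_S) = 13 − 1.91×5.1 = 3.26 V.
Saturation requires V_DS ≥ V_GS − V_t = 1.42 V; 3.26 ≥ 1.42 ✓.

I_D ≈ 1.9 mA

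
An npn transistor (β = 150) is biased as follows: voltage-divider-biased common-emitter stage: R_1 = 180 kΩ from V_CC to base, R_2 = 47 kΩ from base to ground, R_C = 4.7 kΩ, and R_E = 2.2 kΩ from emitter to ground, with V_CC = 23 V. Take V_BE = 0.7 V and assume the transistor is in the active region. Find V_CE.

V_CE ≈ 12 V

Thevenize the base divider: V_Th = V_CC·R_2/(R_1+R_2) = 23×47/227 = 4.76 V, R_Th = R_1‖R_2 = 37.3 kΩ.
Base-emitter loop: V_Th = I_B·R_Th + V_BE + (β+1)I_B·R_E, so I_B = (4.76 − 0.7) / (37.3 + 151×2.2) = 0.011 mA.
I_C = β·I_B = 150×0.011 = 1.65 mA, and I_E = (β+1)I_B = 1.66 mA.
V_CE = V_CC − I_C·R_C − I_E·R_E = 23 − 1.65×4.7 − 1.66×2.2 = 11.6 V.
V_CE = 11.6 V > 0.2 V confirms active-region operation.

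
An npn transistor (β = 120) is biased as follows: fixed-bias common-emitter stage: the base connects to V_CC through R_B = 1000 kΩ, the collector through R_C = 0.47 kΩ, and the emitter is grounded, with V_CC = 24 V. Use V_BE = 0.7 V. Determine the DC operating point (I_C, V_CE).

I_C ≈ 2.8 mA, V_CE ≈ 23 V

Base loop: V_CC = I_B·R_B + V_BE, so I_B = (24 − 0.7)/1000 kΩ = 0.0233 mA.
In the active region I_C = β·I_B = 120 × 0.0233 = 2.8 mA.
Collector loop: V_CE = V_CC − I_C·R_C = 24 − 2.8×0.47 = 22.7 V.
Since V_CE = 22.7 V > V_CE(sat) ≈ 0.2 V, the transistor is in the active region as assumed.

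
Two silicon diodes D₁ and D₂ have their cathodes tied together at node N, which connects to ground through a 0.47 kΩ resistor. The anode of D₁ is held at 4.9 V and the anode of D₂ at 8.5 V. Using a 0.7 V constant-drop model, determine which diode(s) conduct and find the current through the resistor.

Assume both conduct. Then node N would need to be at both 4.9−0.7 = 4.2 V and 8.5−0.7 = 7.8 V, which is impossible.
Assume only D₂ conducts: V_N = 8.5 − 0.7 = 7.8 V, so I_R = 7.8/0.47 = 16.6 mA.
Check D₁: its anode-to-cathode voltage is 4.9 − 7.8 = -2.9 V < 0.7 V, so it is off. The assumption is consistent.

Only D₂ conducts; I_R ≈ 17 mA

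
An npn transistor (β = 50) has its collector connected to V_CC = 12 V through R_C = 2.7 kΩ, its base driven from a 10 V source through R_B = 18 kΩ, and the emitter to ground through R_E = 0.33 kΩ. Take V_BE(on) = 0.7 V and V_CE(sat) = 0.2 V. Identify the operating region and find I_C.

saturation; I_C ≈ 3.8 mA

Assume active: I_B = (10 − 0.7)/(18 + 51×0.33) = 0.267 mA, I_C = β·I_B = 13.4 mA.
Then V_CE = 12 − 13.4×2.7 − 13.6×0.33 = -28.5 V < 0.2 V — the active assumption fails.
Re-solve with V_CE = 0.2 V. KCL at the emitter: V_E/R_E = (V_BB−0.7−V_E)/R_B + (V_CC−0.2−V_E)/R_C, giving V_E = 1.41 V.
I_C = (V_CC − 0.2 − V_E)/R_C = (11.8 − 1.41)/2.7 = 3.85 mA.
Check: I_B = (9.3 − 1.41)/18 = 0.438 mA, and β·I_B = 21.9 mA > I_C, confirming saturation.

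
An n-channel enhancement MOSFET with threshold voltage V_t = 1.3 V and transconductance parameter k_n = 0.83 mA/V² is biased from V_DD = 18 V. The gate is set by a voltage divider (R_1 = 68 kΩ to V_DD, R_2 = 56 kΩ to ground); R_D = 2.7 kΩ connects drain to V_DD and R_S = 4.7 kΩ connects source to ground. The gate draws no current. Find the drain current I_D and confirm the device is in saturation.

I_D ≈ 1.1 mA

V_G = V_DD·R_2/(R_1+R_2) = 18×56/124 = 8.13 V.
Assume saturation: I_D = (k_n/2)(V_GS − V_t)² with V_GS = V_G − I_D·R_S = 8.13 − 4.7·I_D.
Substituting gives 9.17·I_D² − 27.6·I_D + 19.4 = 0, with roots I_D = 1.11 or 1.91 mA.
The root I_D = 1.91 mA gives V_GS = -0.845 V ≤ V_t, so take I_D = 1.11 mA.
Then V_GS = 2.93 V and V_DS = V_DD − I_D(R_D+R_S) = 18 − 1.11×7.4 = 9.82 V.
Saturation requires V_DS ≥ V_GS − V_t = 1.63 V; 9.82 ≥ 1.63 ✓.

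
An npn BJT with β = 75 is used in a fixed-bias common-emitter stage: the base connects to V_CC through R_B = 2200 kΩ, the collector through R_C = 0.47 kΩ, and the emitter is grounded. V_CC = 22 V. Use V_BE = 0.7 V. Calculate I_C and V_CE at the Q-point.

Base loop: V_CC = I_B·R_B + V_BE, so I_B = (22 − 0.7)/2200 kΩ = 0.00968 mA.
In the active region I_C = β·I_B = 75 × 0.00968 = 0.726 mA.
Collector loop: V_CE = V_CC − I_C·R_C = 22 − 0.726×0.47 = 21.7 V.
Since V_CE = 21.7 V > V_CE(sat) ≈ 0.2 V, the transistor is in the active region as assumed.

I_C ≈ 0.73 mA, V_CE ≈ 22 V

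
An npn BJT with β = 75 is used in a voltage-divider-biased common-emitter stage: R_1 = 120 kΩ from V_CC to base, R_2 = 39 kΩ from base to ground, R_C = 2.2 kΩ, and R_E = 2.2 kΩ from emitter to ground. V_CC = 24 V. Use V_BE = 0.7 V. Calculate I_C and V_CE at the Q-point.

I_C ≈ 2 mA, V_CE ≈ 15 V

Thevenize the base divider: V_Th = V_CC·R_2/(R_1+R_2) = 24×39/159 = 5.89 V, R_Th = R_1‖R_2 = 29.4 kΩ.
Base-emitter loop: V_Th = I_B·R_Th + V_BE + (β+1)I_B·R_E, so I_B = (5.89 − 0.7) / (29.4 + 76×2.2) = 0.0264 mA.
I_C = β·I_B = 75×0.0264 = 1.98 mA, and I_E = (β+1)I_B = 2 mA.
V_CE = V_CC − I_C·R_C − I_E·R_E = 24 − 1.98×2.2 − 2×2.2 = 15.2 V.
V_CE = 15.2 V > 0.2 V confirms active-region operation.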